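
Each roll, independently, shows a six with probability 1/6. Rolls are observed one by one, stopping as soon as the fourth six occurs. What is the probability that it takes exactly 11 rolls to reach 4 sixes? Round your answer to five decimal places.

Y = trial on which the fourth success occurs; negative binomial, r=4, p=0.166667.
P(Y=11) = C(10,3) · p^4 · (1−p)^7
= 120 · 0.0007716 · 0.27908 = 0.0258409

0.02584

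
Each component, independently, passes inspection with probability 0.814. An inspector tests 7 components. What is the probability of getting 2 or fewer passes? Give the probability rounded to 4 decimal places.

0.0033

X ~ Binomial(7, 0.814); P(X ≤ 2) = Σ C(7,k) p^k (1−p)^(7−k) over k:
  k=0: C(7,0)·0.814^0·0.186^7 = 0.000008
  k=1: C(7,1)·0.814^1·0.186^6 = 0.000236
  k=2: C(7,2)·0.814^2·0.186^5 = 0.003098
Total = 0.003341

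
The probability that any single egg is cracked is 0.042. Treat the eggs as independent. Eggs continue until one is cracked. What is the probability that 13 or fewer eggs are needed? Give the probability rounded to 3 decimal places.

Y = number of eggs to the first success; geometric, p = 0.042.
P(Y ≤ 13) = 1 − (1−p)^13 = 1 − 0.57247 = 0.42753

0.428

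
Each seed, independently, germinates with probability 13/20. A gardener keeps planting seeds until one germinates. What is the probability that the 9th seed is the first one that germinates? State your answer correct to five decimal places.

0.00015

Geometric (trials to first success), p = 0.65.
P(Y = 9) = (1−p)^8 · p = 0.00022519 · 0.65 = 0.0001464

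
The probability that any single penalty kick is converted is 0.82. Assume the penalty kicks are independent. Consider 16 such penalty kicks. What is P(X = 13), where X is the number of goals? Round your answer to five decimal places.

X ~ Binomial(n=16, p=0.82).
P(X=13) = C(16,13) · p^13 · (1−p)^3
= 560 · 0.075784 · 0.005832 = 0.2475059

0.24751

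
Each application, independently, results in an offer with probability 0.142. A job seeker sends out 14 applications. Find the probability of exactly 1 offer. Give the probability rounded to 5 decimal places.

0.27149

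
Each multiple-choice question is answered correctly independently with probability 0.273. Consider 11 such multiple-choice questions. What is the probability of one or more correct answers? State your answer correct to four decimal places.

P(at least one) = 1 − P(none) = 1 − (1 − 0.273)^11
= 1 − 0.029983 = 0.970017

0.9700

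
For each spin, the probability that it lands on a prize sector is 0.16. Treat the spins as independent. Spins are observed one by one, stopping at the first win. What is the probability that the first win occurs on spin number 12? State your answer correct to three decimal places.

Geometric (trials to first success), p = 0.16.
P(Y = 12) = (1−p)^11 · p = 0.14692 · 0.16 = 0.02351

0.024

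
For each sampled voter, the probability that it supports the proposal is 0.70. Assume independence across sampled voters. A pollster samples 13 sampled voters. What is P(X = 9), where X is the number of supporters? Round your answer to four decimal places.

X ~ Binomial(n=13, p=0.70).
P(X=9) = C(13,9) · p^9 · (1−p)^4
= 715 · 0.040354 · 0.0081 = 0.233708

0.2337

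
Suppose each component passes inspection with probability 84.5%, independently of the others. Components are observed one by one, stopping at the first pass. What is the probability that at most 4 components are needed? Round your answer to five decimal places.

Y = number of components to the first success; geometric, p = 0.845.
P(Y ≤ 4) = 1 − (1−p)^4 = 1 − 0.0005772 = 0.9994228

0.99942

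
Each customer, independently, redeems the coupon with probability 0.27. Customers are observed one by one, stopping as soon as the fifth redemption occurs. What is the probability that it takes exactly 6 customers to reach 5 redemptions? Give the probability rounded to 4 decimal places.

0.0052

Y = trial on which the fifth success occurs; negative binomial, r=5, p=0.27.
P(Y=6) = C(5,4) · p^5 · (1−p)^1
= 5 · 0.0014349 · 0.73 = 0.005237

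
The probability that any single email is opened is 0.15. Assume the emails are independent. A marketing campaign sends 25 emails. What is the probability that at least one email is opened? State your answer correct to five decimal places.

0.98280

P(at least one) = 1 − P(none) = 1 − (1 − 0.15)^25
= 1 − 0.0171978 = 0.9828022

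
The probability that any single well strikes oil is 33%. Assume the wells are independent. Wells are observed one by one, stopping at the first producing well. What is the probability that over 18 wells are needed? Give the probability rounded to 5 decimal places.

0.00074

Y = number of wells to the first success; geometric, p = 0.33.
P(Y > 18) = P(first 18 all fail) = (1−p)^18 = 0.0007402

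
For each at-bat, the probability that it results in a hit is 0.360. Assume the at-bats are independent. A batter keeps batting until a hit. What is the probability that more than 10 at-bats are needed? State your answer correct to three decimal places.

Y = number of at-bats to the first success; geometric, p = 0.36.
P(Y > 10) = P(first 10 all fail) = (1−p)^10 = 0.01153

0.012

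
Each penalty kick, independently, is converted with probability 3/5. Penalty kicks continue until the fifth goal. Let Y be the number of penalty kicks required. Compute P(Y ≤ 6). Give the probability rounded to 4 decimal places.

Finishing within 6 penalty kicks ⇔ at least 5 successes in the first 6. With X ~ Binomial(6, 0.60), P(Y ≤ 6) = 1 − P(X ≤ 4).
  k=0: C(6,0)·0.60^0·0.40^6 = 0.004096
  k=1: C(6,1)·0.60^1·0.40^5 = 0.036864
  k=2: C(6,2)·0.60^2·0.40^4 = 0.138240
  k=3: C(6,3)·0.60^3·0.40^3 = 0.276480
  k=4: C(6,4)·0.60^4·0.40^2 = 0.311040
1 − 0.766720 = 0.233280

0.2333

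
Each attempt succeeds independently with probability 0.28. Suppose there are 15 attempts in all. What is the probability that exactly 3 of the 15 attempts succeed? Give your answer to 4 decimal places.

X ~ Binomial(n=15, p=0.28).
P(X=3) = C(15,3) · p^3 · (1−p)^12
= 455 · 0.021952 · 0.019408 = 0.193854

0.1939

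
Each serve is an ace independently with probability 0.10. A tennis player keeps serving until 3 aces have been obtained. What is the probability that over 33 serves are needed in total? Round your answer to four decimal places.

0.3457

Needing more than 33 serves ⇔ fewer than 3 successes in the first 33. With X ~ Binomial(33, 0.10), P(Y > 33) = P(X ≤ 2).
  k=0: C(33,0)·0.10^0·0.90^33 = 0.030903
  k=1: C(33,1)·0.10^1·0.90^32 = 0.113312
  k=2: C(33,2)·0.10^2·0.90^31 = 0.201443
P(X ≤ 2) = 0.345658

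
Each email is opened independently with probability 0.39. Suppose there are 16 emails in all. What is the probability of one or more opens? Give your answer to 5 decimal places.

0.99963

P(at least one) = 1 − P(none) = 1 − (1 − 0.39)^16
= 1 − 0.0003675 = 0.9996325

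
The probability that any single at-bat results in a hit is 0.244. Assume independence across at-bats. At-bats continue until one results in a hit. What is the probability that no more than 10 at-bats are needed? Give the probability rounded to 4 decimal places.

0.9390

Y = number of at-bats to the first success; geometric, p = 0.244.
P(Y ≤ 10) = 1 − (1−p)^10 = 1 − 0.060984 = 0.939016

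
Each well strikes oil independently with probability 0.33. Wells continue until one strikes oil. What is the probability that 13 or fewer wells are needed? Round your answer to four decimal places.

0.9945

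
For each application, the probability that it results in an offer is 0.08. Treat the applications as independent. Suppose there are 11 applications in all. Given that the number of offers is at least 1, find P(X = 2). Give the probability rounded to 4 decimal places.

0.2768

X ~ Binomial(11, 0.08). Want P(X=2 | X≥1) = P(X=2) / P(X≥1).
P(X=2) = C(11,2)·0.08^2·0.92^9 = 0.166201
P(X≥1) = 1 − 0.399637 = 0.600363
Ratio = 0.166201 / 0.600363 = 0.276834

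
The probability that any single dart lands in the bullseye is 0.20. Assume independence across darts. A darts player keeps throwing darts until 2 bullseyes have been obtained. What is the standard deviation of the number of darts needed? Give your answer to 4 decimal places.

Y = total darts until the second success; negative binomial with r=2, p=0.20.
SD(Y) = √[r(1−p)/p²] = √(40.000000) = 6.324555

6.3246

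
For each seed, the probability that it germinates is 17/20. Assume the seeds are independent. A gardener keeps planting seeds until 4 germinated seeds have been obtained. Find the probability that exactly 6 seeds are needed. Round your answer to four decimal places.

Y = trial on which the fourth success occurs; negative binomial, r=4, p=0.85.
P(Y=6) = C(5,3) · p^4 · (1−p)^2
= 10 · 0.52201 · 0.0225 = 0.117451

0.1175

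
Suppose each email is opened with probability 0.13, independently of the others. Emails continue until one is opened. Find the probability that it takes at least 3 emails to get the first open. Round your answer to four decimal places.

0.7569

Y = number of emails to the first success; geometric, p = 0.13.
P(Y > 2) = P(first 2 all fail) = (1−p)^2 = 0.756900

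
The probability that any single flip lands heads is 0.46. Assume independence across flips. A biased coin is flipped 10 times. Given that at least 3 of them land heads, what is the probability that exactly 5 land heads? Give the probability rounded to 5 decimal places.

0.26158

X ~ Binomial(10, 0.46). Want P(X=5 | X≥3) = P(X=5) / P(X≥3).
P(X=5) = C(10,5)·0.46^5·0.54^5 = 0.2383189
P(X≥3) = 1 − 0.0021083 − 0.0179598 − 0.0688459 = 0.9110859
Ratio = 0.2383189 / 0.9110859 = 0.2615768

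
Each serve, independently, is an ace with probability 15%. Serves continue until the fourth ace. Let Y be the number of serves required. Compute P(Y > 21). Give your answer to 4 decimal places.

0.6113

Needing more than 21 serves ⇔ fewer than 4 successes in the first 21. With X ~ Binomial(21, 0.15), P(Y > 21) = P(X ≤ 3).
  k=0: C(21,0)·0.15^0·0.85^21 = 0.032946
  k=1: C(21,1)·0.15^1·0.85^20 = 0.122093
  k=2: C(21,2)·0.15^2·0.85^19 = 0.215457
  k=3: C(21,3)·0.15^3·0.85^18 = 0.240805
P(X ≤ 3) = 0.611301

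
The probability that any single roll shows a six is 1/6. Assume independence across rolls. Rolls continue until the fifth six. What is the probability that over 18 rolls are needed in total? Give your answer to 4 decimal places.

0.8318

Needing more than 18 rolls ⇔ fewer than 5 successes in the first 18. With X ~ Binomial(18, 0.166667), P(Y > 18) = P(X ≤ 4).
  k=0: C(18,0)·0.166667^0·0.833333^18 = 0.037561
  k=1: C(18,1)·0.166667^1·0.833333^17 = 0.135220
  k=2: C(18,2)·0.166667^2·0.833333^16 = 0.229874
  k=3: C(18,3)·0.166667^3·0.833333^15 = 0.245198
  k=4: C(18,4)·0.166667^4·0.833333^14 = 0.183899
P(X ≤ 4) = 0.831752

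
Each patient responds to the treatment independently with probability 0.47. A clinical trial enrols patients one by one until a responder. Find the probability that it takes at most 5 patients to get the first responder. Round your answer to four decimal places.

0.9582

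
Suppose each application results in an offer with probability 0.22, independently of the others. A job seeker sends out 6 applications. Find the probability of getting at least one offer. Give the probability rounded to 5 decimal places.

P(at least one) = 1 − P(none) = 1 − (1 − 0.22)^6
= 1 − 0.2251996 = 0.7748004

0.77480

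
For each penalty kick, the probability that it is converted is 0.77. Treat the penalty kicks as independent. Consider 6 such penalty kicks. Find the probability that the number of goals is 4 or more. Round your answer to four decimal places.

0.8609

X ~ Binomial(6, 0.77); P(X ≥ 4) = Σ C(6,k) p^k (1−p)^(6−k) over k:
  k=4: C(6,4)·0.77^4·0.23^2 = 0.278939
  k=5: C(6,5)·0.77^5·0.23^1 = 0.373536
  k=6: C(6,6)·0.77^6·0.23^0 = 0.208422
Total = 0.860898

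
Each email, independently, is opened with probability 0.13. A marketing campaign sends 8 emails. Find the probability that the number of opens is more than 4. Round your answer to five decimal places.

X ~ Binomial(8, 0.13); P(X ≥ 5) = Σ C(8,k) p^k (1−p)^(8−k) over k:
  k=5: C(8,5)·0.13^5·0.87^3 = 0.0013692
  k=6: C(8,6)·0.13^6·0.87^2 = 0.0001023
  k=7: C(8,7)·0.13^7·0.87^1 = 0.0000044
  k=8: C(8,8)·0.13^8·0.87^0 = 0.0000001
Total = 0.0014759

0.00148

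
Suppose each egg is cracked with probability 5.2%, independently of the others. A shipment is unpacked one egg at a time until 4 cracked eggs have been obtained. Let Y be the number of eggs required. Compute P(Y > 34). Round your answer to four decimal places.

Needing more than 34 eggs ⇔ fewer than 4 successes in the first 34. With X ~ Binomial(34, 0.052), P(Y > 34) = P(X ≤ 3).
  k=0: C(34,0)·0.052^0·0.948^34 = 0.162736
  k=1: C(34,1)·0.052^1·0.948^33 = 0.303499
  k=2: C(34,2)·0.052^2·0.948^32 = 0.274686
  k=3: C(34,3)·0.052^3·0.948^31 = 0.160716
P(X ≤ 3) = 0.901637

0.9016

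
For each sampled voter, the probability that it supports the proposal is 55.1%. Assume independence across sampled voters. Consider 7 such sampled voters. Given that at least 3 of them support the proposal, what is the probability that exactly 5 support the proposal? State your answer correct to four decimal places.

X ~ Binomial(7, 0.551). Want P(X=5 | X≥3) = P(X=5) / P(X≥3).
P(X=5) = C(7,5)·0.551^5·0.449^2 = 0.215016
P(X≥3) = 1 − 0.003679 − 0.031603 − 0.116347 = 0.848371
Ratio = 0.215016 / 0.848371 = 0.253445

0.2534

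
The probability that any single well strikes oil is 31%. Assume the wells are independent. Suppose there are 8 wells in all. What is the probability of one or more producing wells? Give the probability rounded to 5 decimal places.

0.94862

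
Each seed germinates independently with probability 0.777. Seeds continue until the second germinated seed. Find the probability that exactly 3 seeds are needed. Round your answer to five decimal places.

Y = trial on which the second success occurs; negative binomial, r=2, p=0.777.
P(Y=3) = C(2,1) · p^2 · (1−p)^1
= 2 · 0.60373 · 0.223 = 0.2692631

0.26926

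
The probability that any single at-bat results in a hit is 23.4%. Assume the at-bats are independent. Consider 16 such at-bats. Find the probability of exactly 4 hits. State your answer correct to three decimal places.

X ~ Binomial(n=16, p=0.234).
P(X=4) = C(16,4) · p^4 · (1−p)^12
= 1820 · 0.0029982 · 0.040808 = 0.22268

0.223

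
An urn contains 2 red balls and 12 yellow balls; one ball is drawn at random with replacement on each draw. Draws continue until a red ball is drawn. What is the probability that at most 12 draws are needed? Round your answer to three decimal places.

0.843

Y = number of draws to the first success; geometric, p = 0.142857.
P(Y ≤ 12) = 1 − (1−p)^12 = 1 − 0.15727 = 0.84273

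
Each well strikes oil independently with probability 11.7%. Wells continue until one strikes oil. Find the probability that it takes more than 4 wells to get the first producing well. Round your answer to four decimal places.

0.6079

Y = number of wells to the first success; geometric, p = 0.117.
P(Y > 4) = P(first 4 all fail) = (1−p)^4 = 0.607915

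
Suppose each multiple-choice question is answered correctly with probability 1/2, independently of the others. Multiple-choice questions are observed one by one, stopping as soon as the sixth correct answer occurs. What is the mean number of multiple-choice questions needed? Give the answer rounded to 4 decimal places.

Y = total multiple-choice questions until the sixth success; negative binomial with r=6, p=0.50.
E[Y] = r / p = 6 / 0.50 = 12.000000

12.0000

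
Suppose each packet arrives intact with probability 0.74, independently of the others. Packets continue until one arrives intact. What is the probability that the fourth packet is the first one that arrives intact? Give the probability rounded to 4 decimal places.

0.0130

Geometric (trials to first success), p = 0.74.
P(Y = 4) = (1−p)^3 · p = 0.017576 · 0.74 = 0.013006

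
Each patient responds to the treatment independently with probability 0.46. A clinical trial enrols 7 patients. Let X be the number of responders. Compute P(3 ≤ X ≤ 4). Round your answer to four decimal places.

0.5364

X ~ Binomial(7, 0.46); P(3 ≤ X ≤ 4) = Σ C(7,k) p^k (1−p)^(7−k) over k:
  k=3: C(7,3)·0.46^3·0.54^4 = 0.289679
  k=4: C(7,4)·0.46^4·0.54^3 = 0.246763
Total = 0.536442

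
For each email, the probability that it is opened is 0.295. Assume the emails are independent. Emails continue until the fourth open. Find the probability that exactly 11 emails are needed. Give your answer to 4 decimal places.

Y = trial on which the fourth success occurs; negative binomial, r=4, p=0.295.
P(Y=11) = C(10,3) · p^4 · (1−p)^7
= 120 · 0.0075734 · 0.086561 = 0.078667

0.0787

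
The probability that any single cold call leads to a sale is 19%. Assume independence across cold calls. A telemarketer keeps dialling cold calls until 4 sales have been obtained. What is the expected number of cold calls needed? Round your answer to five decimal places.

Y = total cold calls until the fourth success; negative binomial with r=4, p=0.19.
E[Y] = r / p = 4 / 0.19 = 21.0526316

21.05263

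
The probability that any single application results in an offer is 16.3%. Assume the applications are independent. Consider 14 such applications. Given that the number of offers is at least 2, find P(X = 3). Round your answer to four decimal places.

X ~ Binomial(14, 0.163). Want P(X=3 | X≥2) = P(X=3) / P(X≥2).
P(X=3) = C(14,3)·0.163^3·0.837^11 = 0.222661
P(X≥2) = 1 − 0.082824 − 0.225812 = 0.691364
Ratio = 0.222661 / 0.691364 = 0.322060

0.3221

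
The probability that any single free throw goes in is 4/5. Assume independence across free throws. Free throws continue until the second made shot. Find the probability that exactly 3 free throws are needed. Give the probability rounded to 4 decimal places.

0.2560

Y = trial on which the second success occurs; negative binomial, r=2, p=0.80.
P(Y=3) = C(2,1) · p^2 · (1−p)^1
= 2 · 0.64 · 0.2 = 0.256000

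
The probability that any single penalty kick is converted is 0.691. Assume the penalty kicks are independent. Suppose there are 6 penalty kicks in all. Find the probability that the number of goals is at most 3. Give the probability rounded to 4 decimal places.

0.2725

X ~ Binomial(6, 0.691); P(X ≤ 3) = Σ C(6,k) p^k (1−p)^(6−k) over k:
  k=0: C(6,0)·0.691^0·0.309^6 = 0.000870
  k=1: C(6,1)·0.691^1·0.309^5 = 0.011679
  k=2: C(6,2)·0.691^2·0.309^4 = 0.065295
  k=3: C(6,3)·0.691^3·0.309^3 = 0.194688
Total = 0.272533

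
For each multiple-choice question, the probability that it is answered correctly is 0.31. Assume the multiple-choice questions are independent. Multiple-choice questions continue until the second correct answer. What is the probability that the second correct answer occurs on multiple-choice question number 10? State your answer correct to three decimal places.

0.044

Y = trial on which the second success occurs; negative binomial, r=2, p=0.31.
P(Y=10) = C(9,1) · p^2 · (1−p)^8
= 9 · 0.0961 · 0.05138 = 0.04444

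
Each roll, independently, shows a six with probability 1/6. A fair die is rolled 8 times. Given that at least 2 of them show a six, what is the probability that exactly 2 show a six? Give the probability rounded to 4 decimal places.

0.6589

X ~ Binomial(8, 0.166667). Want P(X=2 | X≥2) = P(X=2) / P(X≥2).
P(X=2) = C(8,2)·0.166667^2·0.833333^6 = 0.260476
P(X≥2) = 1 − 0.232568 − 0.372109 = 0.395323
Ratio = 0.260476 / 0.395323 = 0.658894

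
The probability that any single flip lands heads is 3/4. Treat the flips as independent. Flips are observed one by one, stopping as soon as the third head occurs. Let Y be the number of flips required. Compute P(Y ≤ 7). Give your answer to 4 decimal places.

0.9871

Finishing within 7 flips ⇔ at least 3 successes in the first 7. With X ~ Binomial(7, 0.75), P(Y ≤ 7) = 1 − P(X ≤ 2).
  k=0: C(7,0)·0.75^0·0.25^7 = 0.000061
  k=1: C(7,1)·0.75^1·0.25^6 = 0.001282
  k=2: C(7,2)·0.75^2·0.25^5 = 0.011536
1 − 0.012878 = 0.987122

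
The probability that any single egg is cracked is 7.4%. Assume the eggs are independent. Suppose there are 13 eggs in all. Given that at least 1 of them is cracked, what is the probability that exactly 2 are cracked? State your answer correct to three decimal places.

X ~ Binomial(13, 0.074). Want P(X=2 | X≥1) = P(X=2) / P(X≥1).
P(X=2) = C(13,2)·0.074^2·0.926^11 = 0.18335
P(X≥1) = 1 − 0.36808 = 0.63192
Ratio = 0.18335 / 0.63192 = 0.29015

0.290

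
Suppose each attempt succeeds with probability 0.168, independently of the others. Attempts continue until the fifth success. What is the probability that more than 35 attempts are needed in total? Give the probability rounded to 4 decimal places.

Needing more than 35 attempts ⇔ fewer than 5 successes in the first 35. With X ~ Binomial(35, 0.168), P(Y > 35) = P(X ≤ 4).
  k=0: C(35,0)·0.168^0·0.832^35 = 0.001601
  k=1: C(35,1)·0.168^1·0.832^34 = 0.011313
  k=2: C(35,2)·0.168^2·0.832^33 = 0.038833
  k=3: C(35,3)·0.168^3·0.832^32 = 0.086255
  k=4: C(35,4)·0.168^4·0.832^31 = 0.139335
P(X ≤ 4) = 0.277337

0.2773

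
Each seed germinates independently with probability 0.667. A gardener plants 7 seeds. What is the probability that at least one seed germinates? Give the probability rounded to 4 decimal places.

0.9995

P(at least one) = 1 − P(none) = 1 − (1 − 0.667)^7
= 1 − 0.000454 = 0.999546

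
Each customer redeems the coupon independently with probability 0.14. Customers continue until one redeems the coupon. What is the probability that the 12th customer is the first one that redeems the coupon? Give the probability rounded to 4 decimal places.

0.0266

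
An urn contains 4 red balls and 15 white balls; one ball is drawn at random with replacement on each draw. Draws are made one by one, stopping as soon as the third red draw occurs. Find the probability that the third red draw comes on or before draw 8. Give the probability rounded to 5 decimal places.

0.22670

Finishing within 8 draws ⇔ at least 3 successes in the first 8. With X ~ Binomial(8, 0.210526), P(Y ≤ 8) = 1 − P(X ≤ 2).
  k=0: C(8,0)·0.210526^0·0.789474^8 = 0.1509042
  k=1: C(8,1)·0.210526^1·0.789474^7 = 0.3219289
  k=2: C(8,2)·0.210526^2·0.789474^6 = 0.3004670
1 − 0.7733001 = 0.2266999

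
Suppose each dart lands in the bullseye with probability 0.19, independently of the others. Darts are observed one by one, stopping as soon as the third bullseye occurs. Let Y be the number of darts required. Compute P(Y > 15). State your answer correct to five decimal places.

0.43645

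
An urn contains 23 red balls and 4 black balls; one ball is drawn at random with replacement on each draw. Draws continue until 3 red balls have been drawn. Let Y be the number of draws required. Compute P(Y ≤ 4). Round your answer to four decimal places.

0.8929

Finishing within 4 draws ⇔ at least 3 successes in the first 4. With X ~ Binomial(4, 0.851852), P(Y ≤ 4) = 1 − P(X ≤ 2).
  k=0: C(4,0)·0.851852^0·0.148148^4 = 0.000482
  k=1: C(4,1)·0.851852^1·0.148148^3 = 0.011079
  k=2: C(4,2)·0.851852^2·0.148148^2 = 0.095559
1 − 0.107120 = 0.892880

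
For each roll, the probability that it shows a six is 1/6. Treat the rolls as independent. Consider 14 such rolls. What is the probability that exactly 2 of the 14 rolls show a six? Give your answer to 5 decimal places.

0.28351

X ~ Binomial(n=14, p=0.166667).
P(X=2) = C(14,2) · p^2 · (1−p)^12
= 91 · 0.027778 · 0.11216 = 0.2835071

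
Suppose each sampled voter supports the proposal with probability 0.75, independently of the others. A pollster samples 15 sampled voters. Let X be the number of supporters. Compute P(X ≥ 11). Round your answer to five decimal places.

0.68649

X ~ Binomial(15, 0.75); P(X ≥ 11) = Σ C(15,k) p^k (1−p)^(15−k) over k:
  k=11: C(15,11)·0.75^11·0.25^4 = 0.2251991
  k=12: C(15,12)·0.75^12·0.25^3 = 0.2251991
  k=13: C(15,13)·0.75^13·0.25^2 = 0.1559070
  k=14: C(15,14)·0.75^14·0.25^1 = 0.0668173
  k=15: C(15,15)·0.75^15·0.25^0 = 0.0133635
Total = 0.6864859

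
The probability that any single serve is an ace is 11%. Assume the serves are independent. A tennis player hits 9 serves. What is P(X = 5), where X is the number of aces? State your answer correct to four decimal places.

X ~ Binomial(n=9, p=0.11).
P(X=5) = C(9,5) · p^5 · (1−p)^4
= 126 · 1.6105e-05 · 0.62742 = 0.001273

0.0013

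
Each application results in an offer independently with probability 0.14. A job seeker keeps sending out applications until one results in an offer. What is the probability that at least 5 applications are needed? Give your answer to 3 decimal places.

Y = number of applications to the first success; geometric, p = 0.14.
P(Y > 4) = P(first 4 all fail) = (1−p)^4 = 0.54701

0.547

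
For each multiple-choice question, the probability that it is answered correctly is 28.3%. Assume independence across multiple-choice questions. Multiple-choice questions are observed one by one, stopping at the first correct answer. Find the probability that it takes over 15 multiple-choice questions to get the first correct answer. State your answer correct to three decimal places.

Y = number of multiple-choice questions to the first success; geometric, p = 0.283.
P(Y > 15) = P(first 15 all fail) = (1−p)^15 = 0.00680

0.007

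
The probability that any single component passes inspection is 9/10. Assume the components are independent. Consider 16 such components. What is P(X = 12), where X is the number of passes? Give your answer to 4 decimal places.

X ~ Binomial(n=16, p=0.90).
P(X=12) = C(16,12) · p^12 · (1−p)^4
= 1820 · 0.28243 · 0.0001 = 0.051402

0.0514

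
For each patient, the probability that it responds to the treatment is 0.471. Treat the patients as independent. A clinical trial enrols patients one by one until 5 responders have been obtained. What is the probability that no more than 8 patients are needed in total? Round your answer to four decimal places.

Finishing within 8 patients ⇔ at least 5 successes in the first 8. With X ~ Binomial(8, 0.471), P(Y ≤ 8) = 1 − P(X ≤ 4).
  k=0: C(8,0)·0.471^0·0.529^8 = 0.006133
  k=1: C(8,1)·0.471^1·0.529^7 = 0.043682
  k=2: C(8,2)·0.471^2·0.529^6 = 0.136124
  k=3: C(8,3)·0.471^3·0.529^5 = 0.242398
  k=4: C(8,4)·0.471^4·0.529^4 = 0.269777
1 − 0.698113 = 0.301887

0.3019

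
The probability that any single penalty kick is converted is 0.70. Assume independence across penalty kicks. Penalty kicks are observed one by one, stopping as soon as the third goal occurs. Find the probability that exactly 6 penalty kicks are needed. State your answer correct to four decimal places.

Y = trial on which the third success occurs; negative binomial, r=3, p=0.70.
P(Y=6) = C(5,2) · p^3 · (1−p)^3
= 10 · 0.343 · 0.027 = 0.092610

0.0926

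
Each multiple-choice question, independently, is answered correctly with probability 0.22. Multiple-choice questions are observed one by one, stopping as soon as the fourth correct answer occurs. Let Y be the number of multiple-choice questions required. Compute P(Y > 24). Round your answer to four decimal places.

Needing more than 24 multiple-choice questions ⇔ fewer than 4 successes in the first 24. With X ~ Binomial(24, 0.22), P(Y > 24) = P(X ≤ 3).
  k=0: C(24,0)·0.22^0·0.78^24 = 0.002572
  k=1: C(24,1)·0.22^1·0.78^23 = 0.017410
  k=2: C(24,2)·0.22^2·0.78^22 = 0.056472
  k=3: C(24,3)·0.22^3·0.78^21 = 0.116806
P(X ≤ 3) = 0.193261

0.1933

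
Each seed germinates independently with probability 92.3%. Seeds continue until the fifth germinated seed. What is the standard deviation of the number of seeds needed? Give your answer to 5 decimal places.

0.67225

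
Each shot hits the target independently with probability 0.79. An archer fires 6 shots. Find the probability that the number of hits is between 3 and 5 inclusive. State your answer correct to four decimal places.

0.7367

X ~ Binomial(6, 0.79); P(3 ≤ X ≤ 5) = Σ C(6,k) p^k (1−p)^(6−k) over k:
  k=3: C(6,3)·0.79^3·0.21^3 = 0.091321
  k=4: C(6,4)·0.79^4·0.21^2 = 0.257655
  k=5: C(6,5)·0.79^5·0.21^1 = 0.387709
Total = 0.736685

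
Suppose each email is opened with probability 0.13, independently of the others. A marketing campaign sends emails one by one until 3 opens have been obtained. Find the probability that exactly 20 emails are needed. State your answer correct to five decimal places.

Y = trial on which the third success occurs; negative binomial, r=3, p=0.13.
P(Y=20) = C(19,2) · p^3 · (1−p)^17
= 171 · 0.002197 · 0.093719 = 0.0352090

0.03521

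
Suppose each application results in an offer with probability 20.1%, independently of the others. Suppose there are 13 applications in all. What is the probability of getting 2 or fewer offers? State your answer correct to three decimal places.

0.498

X ~ Binomial(13, 0.201); P(X ≤ 2) = Σ C(13,k) p^k (1−p)^(13−k) over k:
  k=0: C(13,0)·0.201^0·0.799^13 = 0.05409
  k=1: C(13,1)·0.201^1·0.799^12 = 0.17689
  k=2: C(13,2)·0.201^2·0.799^11 = 0.26699
Total = 0.49797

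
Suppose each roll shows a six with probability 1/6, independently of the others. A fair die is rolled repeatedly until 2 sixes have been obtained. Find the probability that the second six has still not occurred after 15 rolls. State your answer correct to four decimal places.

0.2596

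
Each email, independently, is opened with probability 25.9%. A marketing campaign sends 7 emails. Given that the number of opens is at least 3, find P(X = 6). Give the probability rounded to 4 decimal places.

0.0060

X ~ Binomial(7, 0.259). Want P(X=6 | X≥3) = P(X=6) / P(X≥3).
P(X=6) = C(7,6)·0.259^6·0.741^1 = 0.001566
P(X≥3) = 1 − 0.122667 − 0.300128 − 0.314710 = 0.262495
Ratio = 0.001566 / 0.262495 = 0.005965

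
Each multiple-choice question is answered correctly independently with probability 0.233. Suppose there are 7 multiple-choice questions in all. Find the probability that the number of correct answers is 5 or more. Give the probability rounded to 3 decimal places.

X ~ Binomial(7, 0.233); P(X ≥ 5) = Σ C(7,k) p^k (1−p)^(7−k) over k:
  k=5: C(7,5)·0.233^5·0.767^2 = 0.00848
  k=6: C(7,6)·0.233^6·0.767^1 = 0.00086
  k=7: C(7,7)·0.233^7·0.767^0 = 0.00004
Total = 0.00938

0.009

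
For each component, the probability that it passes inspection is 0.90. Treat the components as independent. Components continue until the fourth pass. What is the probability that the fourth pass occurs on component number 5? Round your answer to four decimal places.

0.2624

Y = trial on which the fourth success occurs; negative binomial, r=4, p=0.90.
P(Y=5) = C(4,3) · p^4 · (1−p)^1
= 4 · 0.6561 · 0.1 = 0.262440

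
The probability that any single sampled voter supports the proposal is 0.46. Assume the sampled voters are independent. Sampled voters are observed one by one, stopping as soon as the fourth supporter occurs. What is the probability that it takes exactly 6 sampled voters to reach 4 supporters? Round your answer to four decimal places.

Y = trial on which the fourth success occurs; negative binomial, r=4, p=0.46.
P(Y=6) = C(5,3) · p^4 · (1−p)^2
= 10 · 0.044775 · 0.2916 = 0.130563

0.1306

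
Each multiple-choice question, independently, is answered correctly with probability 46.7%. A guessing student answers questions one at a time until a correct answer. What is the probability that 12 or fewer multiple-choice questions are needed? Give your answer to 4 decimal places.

0.9995

Y = number of multiple-choice questions to the first success; geometric, p = 0.467.
P(Y ≤ 12) = 1 − (1−p)^12 = 1 − 0.000526 = 0.999474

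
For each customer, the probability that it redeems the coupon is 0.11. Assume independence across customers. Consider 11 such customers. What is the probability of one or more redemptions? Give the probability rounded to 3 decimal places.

P(at least one) = 1 − P(none) = 1 − (1 − 0.11)^11
= 1 − 0.27752 = 0.72248

0.722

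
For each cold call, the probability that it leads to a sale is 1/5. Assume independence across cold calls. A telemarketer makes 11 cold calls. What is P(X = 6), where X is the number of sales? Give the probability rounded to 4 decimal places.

X ~ Binomial(n=11, p=0.20).
P(X=6) = C(11,6) · p^6 · (1−p)^5
= 462 · 6.4e-05 · 0.32768 = 0.009689

0.0097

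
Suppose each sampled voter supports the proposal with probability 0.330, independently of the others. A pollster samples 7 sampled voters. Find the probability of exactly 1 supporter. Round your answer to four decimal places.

0.2090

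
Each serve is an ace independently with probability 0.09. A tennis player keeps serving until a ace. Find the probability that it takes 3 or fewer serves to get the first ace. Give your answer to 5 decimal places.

0.24643

Y = number of serves to the first success; geometric, p = 0.09.
P(Y ≤ 3) = 1 − (1−p)^3 = 1 − 0.7535710 = 0.2464290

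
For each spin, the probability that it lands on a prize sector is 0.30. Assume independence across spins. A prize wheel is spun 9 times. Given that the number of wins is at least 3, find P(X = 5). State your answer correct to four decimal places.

0.1369

X ~ Binomial(9, 0.30). Want P(X=5 | X≥3) = P(X=5) / P(X≥3).
P(X=5) = C(9,5)·0.30^5·0.70^4 = 0.073514
P(X≥3) = 1 − 0.040354 − 0.155650 − 0.266828 = 0.537169
Ratio = 0.073514 / 0.537169 = 0.136854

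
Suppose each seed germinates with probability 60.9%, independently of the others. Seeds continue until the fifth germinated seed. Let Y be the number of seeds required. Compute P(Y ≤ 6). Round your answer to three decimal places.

Finishing within 6 seeds ⇔ at least 5 successes in the first 6. With X ~ Binomial(6, 0.609), P(Y ≤ 6) = 1 − P(X ≤ 4).
  k=0: C(6,0)·0.609^0·0.391^6 = 0.00357
  k=1: C(6,1)·0.609^1·0.391^5 = 0.03339
  k=2: C(6,2)·0.609^2·0.391^4 = 0.13003
  k=3: C(6,3)·0.609^3·0.391^3 = 0.27003
  k=4: C(6,4)·0.609^4·0.391^2 = 0.31544
1 − 0.75246 = 0.24754

0.248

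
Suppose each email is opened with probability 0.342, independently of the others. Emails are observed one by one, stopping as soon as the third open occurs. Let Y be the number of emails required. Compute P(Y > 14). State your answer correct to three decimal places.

Needing more than 14 emails ⇔ fewer than 3 successes in the first 14. With X ~ Binomial(14, 0.342), P(Y > 14) = P(X ≤ 2).
  k=0: C(14,0)·0.342^0·0.658^14 = 0.00285
  k=1: C(14,1)·0.342^1·0.658^13 = 0.02075
  k=2: C(14,2)·0.342^2·0.658^12 = 0.07011
P(X ≤ 2) = 0.09372

0.094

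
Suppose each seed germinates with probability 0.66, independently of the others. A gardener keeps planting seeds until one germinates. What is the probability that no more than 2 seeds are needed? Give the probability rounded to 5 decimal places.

0.88440

Y = number of seeds to the first success; geometric, p = 0.66.
P(Y ≤ 2) = 1 − (1−p)^2 = 1 − 0.1156000 = 0.8844000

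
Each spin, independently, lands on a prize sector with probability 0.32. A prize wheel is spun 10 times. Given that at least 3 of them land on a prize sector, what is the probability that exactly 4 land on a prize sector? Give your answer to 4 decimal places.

X ~ Binomial(10, 0.32). Want P(X=4 | X≥3) = P(X=4) / P(X≥3).
P(X=4) = C(10,4)·0.32^4·0.68^6 = 0.217707
P(X≥3) = 1 − 0.021139 − 0.099479 − 0.210661 = 0.668721
Ratio = 0.217707 / 0.668721 = 0.325557

0.3256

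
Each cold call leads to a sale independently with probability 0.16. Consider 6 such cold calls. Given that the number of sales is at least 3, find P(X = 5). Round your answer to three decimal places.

0.009

X ~ Binomial(6, 0.16). Want P(X=5 | X≥3) = P(X=5) / P(X≥3).
P(X=5) = C(6,5)·0.16^5·0.84^1 = 0.00053
P(X≥3) = 1 − 0.35130 − 0.40148 − 0.19118 = 0.05604
Ratio = 0.00053 / 0.05604 = 0.00943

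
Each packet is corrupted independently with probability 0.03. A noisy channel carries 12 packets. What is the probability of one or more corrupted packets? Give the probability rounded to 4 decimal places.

P(at least one) = 1 − P(none) = 1 − (1 − 0.03)^12
= 1 − 0.693842 = 0.306158

0.3062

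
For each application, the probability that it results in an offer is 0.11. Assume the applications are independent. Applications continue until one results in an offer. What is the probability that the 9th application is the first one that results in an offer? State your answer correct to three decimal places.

Geometric (trials to first success), p = 0.11.
P(Y = 9) = (1−p)^8 · p = 0.39366 · 0.11 = 0.04330

0.043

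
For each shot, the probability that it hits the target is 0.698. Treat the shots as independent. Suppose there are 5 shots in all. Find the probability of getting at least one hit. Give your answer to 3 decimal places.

P(at least one) = 1 − P(none) = 1 − (1 − 0.698)^5
= 1 − 0.00251 = 0.99749

0.997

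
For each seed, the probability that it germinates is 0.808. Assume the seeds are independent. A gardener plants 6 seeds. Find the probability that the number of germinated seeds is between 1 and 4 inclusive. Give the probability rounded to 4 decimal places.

X ~ Binomial(6, 0.808); P(1 ≤ X ≤ 4) = Σ C(6,k) p^k (1−p)^(6−k) over k:
  k=1: C(6,1)·0.808^1·0.192^5 = 0.001265
  k=2: C(6,2)·0.808^2·0.192^4 = 0.013308
  k=3: C(6,3)·0.808^3·0.192^3 = 0.074674
  k=4: C(6,4)·0.808^4·0.192^2 = 0.235689
Total = 0.324936

0.3249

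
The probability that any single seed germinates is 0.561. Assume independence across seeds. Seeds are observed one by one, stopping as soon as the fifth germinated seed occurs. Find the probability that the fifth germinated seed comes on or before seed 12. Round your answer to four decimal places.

0.9025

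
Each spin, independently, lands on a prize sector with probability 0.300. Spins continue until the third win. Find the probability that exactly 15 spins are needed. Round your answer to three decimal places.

0.034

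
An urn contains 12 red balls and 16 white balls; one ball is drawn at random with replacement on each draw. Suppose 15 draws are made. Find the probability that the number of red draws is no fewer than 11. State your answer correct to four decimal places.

0.0169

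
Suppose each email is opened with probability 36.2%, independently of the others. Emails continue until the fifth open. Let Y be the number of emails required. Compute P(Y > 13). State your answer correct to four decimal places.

Needing more than 13 emails ⇔ fewer than 5 successes in the first 13. With X ~ Binomial(13, 0.362), P(Y > 13) = P(X ≤ 4).
  k=0: C(13,0)·0.362^0·0.638^13 = 0.002902
  k=1: C(13,1)·0.362^1·0.638^12 = 0.021404
  k=2: C(13,2)·0.362^2·0.638^11 = 0.072868
  k=3: C(13,3)·0.362^3·0.638^10 = 0.151600
  k=4: C(13,4)·0.362^4·0.638^9 = 0.215044
P(X ≤ 4) = 0.463818

0.4638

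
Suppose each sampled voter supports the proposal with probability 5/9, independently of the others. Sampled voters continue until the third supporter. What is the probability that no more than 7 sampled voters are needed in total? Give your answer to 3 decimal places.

0.854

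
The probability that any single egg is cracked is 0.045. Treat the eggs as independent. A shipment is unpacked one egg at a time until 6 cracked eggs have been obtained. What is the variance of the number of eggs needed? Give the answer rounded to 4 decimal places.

2829.6296

Y = total eggs until the sixth success; negative binomial with r=6, p=0.045.
Var(Y) = r(1−p)/p² = 6·0.955 / 0.045² = 2829.629630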